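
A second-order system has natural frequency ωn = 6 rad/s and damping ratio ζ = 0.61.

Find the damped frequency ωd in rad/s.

ωd = ωn√(1 - ζ²) = 6√(1 - 0.61²) = 4.75 rad/s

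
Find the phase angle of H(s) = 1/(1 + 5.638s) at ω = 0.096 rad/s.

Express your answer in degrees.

Phase = -arctan(ωτ) = -arctan(0.096 × 5.638) = -28.4°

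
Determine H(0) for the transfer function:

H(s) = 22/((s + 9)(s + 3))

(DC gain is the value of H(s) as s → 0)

DC gain = H(0) = 22/(9 × 3) = 22/27 = 0.8148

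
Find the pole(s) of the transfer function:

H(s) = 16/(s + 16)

Pole is where denominator = 0: s + 16 = 0, so s = -16.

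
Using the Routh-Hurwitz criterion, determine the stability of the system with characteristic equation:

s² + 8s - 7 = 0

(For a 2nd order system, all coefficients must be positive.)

Coefficients: 1, 8, -7. c=-7 not positive, so system is unstable.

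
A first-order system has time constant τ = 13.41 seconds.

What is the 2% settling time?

For first-order system, 2% settling time ≈ 4τ = 4 × 13.41 = 53.64 s.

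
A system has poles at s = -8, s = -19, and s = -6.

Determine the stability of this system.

All poles are in the left half-plane. System is stable.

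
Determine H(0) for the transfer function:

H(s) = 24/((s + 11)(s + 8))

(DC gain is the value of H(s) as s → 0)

DC gain = H(0) = 24/(11 × 8) = 24/88 = 0.2727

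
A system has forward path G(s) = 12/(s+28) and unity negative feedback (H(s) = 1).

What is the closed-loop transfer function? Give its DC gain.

T(s) = G/(1+GH) = [12/(s+28)] / [1 + 12/(s+28)] = 12/(s+28+12) = 12/(s+40). DC gain = 12/40 = 0.3.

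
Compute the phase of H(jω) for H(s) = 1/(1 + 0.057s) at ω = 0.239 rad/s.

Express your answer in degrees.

Phase = -arctan(ωτ) = -arctan(0.239 × 0.057) = -0.8°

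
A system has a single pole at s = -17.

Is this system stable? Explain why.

Pole at s = -17 is in the left half-plane. Stable.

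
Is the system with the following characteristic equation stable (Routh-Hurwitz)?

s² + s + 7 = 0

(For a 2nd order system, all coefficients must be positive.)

Coefficients: 1, 1, 7. All positive, so system is stable.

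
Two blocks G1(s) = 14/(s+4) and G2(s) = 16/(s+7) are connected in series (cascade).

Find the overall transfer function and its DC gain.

Series: multiply transfer functions. G_eq = 14/(s+4) × 16/(s+7) = 224/((s+4)(s+7)). DC gain = 224/(4×7) = 8.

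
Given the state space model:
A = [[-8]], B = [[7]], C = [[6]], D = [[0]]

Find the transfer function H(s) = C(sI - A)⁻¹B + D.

(sI - A)⁻¹ = 1/(s + 8). H(s) = 6 × 7/(s + 8) + 0 = 42/(s + 8).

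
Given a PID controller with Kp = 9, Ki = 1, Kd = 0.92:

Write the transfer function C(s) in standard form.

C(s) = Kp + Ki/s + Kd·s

Substituting values: C(s) = 9 + 1/s + 0.92s = (0.92s² + 9s + 1)/s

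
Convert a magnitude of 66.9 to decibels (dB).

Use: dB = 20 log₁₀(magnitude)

dB = 20 log₁₀(66.9) = 36.5 dB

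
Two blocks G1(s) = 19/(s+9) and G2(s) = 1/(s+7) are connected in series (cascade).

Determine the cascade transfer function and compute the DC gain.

Series: multiply transfer functions. G_eq = 19/(s+9) × 1/(s+7) = 19/((s+9)(s+7)). DC gain = 19/(9×7) = 0.3016.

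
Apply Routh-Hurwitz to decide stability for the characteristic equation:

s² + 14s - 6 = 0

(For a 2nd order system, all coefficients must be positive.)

Coefficients: 1, 14, -6. c=-6 not positive, so system is unstable.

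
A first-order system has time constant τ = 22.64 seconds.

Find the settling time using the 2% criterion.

For first-order system, 2% settling time ≈ 4τ = 4 × 22.64 = 90.56 s.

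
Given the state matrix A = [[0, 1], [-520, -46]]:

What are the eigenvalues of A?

det(A - λI) = λ² - (-46)λ + 520 = (λ - (-26))(λ - (-20)). Eigenvalues: -26, -20.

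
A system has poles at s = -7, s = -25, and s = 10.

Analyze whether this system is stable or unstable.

Pole(s) at s = 10 are not in the left half-plane. System is unstable.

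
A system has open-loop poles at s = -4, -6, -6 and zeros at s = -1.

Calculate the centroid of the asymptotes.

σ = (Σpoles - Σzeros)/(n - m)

σ = (Σpoles - Σzeros)/(n - m) = (-16 - (-1))/(3 - 1) = -15/2 = -7.5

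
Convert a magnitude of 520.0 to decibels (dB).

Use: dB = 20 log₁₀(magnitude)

dB = 20 log₁₀(520.0) = 54.3 dB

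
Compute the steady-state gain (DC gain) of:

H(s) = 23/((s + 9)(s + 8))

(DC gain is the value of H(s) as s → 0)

DC gain = H(0) = 23/(9 × 8) = 23/72 = 0.3194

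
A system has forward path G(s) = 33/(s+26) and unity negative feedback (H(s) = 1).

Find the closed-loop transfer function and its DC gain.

T(s) = G/(1+GH) = [33/(s+26)] / [1 + 33/(s+26)] = 33/(s+26+33) = 33/(s+59). DC gain = 33/59 = 0.5593.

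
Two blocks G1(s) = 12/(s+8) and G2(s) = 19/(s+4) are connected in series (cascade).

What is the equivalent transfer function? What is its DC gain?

Series: multiply transfer functions. G_eq = 12/(s+8) × 19/(s+4) = 228/((s+8)(s+4)). DC gain = 228/(8×4) = 7.125.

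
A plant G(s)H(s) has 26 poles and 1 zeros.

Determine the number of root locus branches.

Root locus has n branches where n = number of poles = 26.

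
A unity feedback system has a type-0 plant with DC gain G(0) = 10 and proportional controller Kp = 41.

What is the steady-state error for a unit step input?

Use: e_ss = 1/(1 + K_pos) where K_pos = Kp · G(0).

K_pos = Kp · G(0) = 41 × 10 = 410. e_ss = 1/(1 + 410) = 0.0024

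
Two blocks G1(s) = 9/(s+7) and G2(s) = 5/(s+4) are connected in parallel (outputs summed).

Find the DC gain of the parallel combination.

Parallel: G_eq = G1 + G2. DC gain = G1(0) + G2(0) = 9/7 + 5/4 = 1.2857 + 1.25 = 2.5357.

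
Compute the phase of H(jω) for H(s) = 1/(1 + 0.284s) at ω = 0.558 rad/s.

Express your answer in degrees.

Phase = -arctan(ωτ) = -arctan(0.558 × 0.284) = -9.0°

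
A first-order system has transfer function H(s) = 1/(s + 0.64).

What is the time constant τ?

For H(s) = 1/(s + 1/τ), the pole is at -1/τ = -0.64, so τ = 1/0.64 = 1.5625 s.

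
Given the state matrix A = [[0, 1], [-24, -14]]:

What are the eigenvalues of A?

det(A - λI) = λ² - (-14)λ + 24 = (λ - (-12))(λ - (-2)). Eigenvalues: -12, -2.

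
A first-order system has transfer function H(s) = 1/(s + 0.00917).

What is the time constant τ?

For H(s) = 1/(s + 1/τ), the pole is at -1/τ = -0.00917, so τ = 1/0.00917 = 109.1 s.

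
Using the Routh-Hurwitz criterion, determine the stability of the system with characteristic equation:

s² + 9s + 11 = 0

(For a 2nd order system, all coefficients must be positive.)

Coefficients: 1, 9, 11. All positive, so system is stable.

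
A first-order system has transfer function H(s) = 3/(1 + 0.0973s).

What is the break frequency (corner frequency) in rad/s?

Corner frequency = 1/τ = 1/0.0973 = 10.277 rad/s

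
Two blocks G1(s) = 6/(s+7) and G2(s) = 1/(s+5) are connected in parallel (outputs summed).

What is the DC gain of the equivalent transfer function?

Parallel: G_eq = G1 + G2. DC gain = G1(0) + G2(0) = 6/7 + 1/5 = 0.8571 + 0.2 = 1.0571.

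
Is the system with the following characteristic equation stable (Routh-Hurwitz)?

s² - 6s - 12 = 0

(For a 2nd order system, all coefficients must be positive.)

Coefficients: 1, -6, -12. b=-6, c=-12 not positive, so system is unstable.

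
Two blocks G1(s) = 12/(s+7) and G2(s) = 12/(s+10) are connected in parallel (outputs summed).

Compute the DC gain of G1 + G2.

Parallel: G_eq = G1 + G2. DC gain = G1(0) + G2(0) = 12/7 + 12/10 = 1.7143 + 1.2 = 2.9143.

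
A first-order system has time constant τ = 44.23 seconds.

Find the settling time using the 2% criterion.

For first-order system, 2% settling time ≈ 4τ = 4 × 44.23 = 176.92 s.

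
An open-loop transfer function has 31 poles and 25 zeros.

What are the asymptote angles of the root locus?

n - m = 31 - 25 = 6. Angles: θk = (2k + 1)·180°/6 = 30°, 90°, 150°, 210°, 270°, 330°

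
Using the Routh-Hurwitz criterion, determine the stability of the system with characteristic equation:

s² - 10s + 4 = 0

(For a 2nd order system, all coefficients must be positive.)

Coefficients: 1, -10, 4. b=-10 not positive, so system is unstable.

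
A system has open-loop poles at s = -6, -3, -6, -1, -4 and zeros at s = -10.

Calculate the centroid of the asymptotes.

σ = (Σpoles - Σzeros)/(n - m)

σ = (Σpoles - Σzeros)/(n - m) = (-20 - (-10))/(5 - 1) = -10/4 = -2.5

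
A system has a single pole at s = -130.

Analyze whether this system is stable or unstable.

Pole at s = -130 is in the left half-plane. Stable.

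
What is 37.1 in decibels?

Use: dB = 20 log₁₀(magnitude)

dB = 20 log₁₀(37.1) = 31.4 dB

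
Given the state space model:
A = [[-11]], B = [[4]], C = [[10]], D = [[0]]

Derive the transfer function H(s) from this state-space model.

(sI - A)⁻¹ = 1/(s + 11). H(s) = 10 × 4/(s + 11) + 0 = 40/(s + 11).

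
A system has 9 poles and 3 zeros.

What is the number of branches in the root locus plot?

Root locus has n branches where n = number of poles = 9.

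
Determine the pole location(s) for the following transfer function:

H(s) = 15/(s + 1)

Pole is where denominator = 0: s + 1 = 0, so s = -1.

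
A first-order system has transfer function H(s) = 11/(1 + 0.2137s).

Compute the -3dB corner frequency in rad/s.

Corner frequency = 1/τ = 1/0.2137 = 4.679 rad/s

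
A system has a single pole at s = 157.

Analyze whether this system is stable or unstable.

Pole at s = 157 is in the right half-plane. Unstable.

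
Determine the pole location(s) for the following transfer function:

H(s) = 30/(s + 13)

Pole is where denominator = 0: s + 13 = 0, so s = -13.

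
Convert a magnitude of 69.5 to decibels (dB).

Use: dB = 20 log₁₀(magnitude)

dB = 20 log₁₀(69.5) = 36.8 dB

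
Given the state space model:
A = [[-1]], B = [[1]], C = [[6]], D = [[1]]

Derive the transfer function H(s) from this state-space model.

(sI - A)⁻¹ = 1/(s + 1). H(s) = 6×1/(s + 1) + 1 = (s + 7)/(s + 1).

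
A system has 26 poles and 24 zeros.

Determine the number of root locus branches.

Root locus has n branches where n = number of poles = 26.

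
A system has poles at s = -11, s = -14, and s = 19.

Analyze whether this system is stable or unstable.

Pole(s) at s = 19 are not in the left half-plane. System is unstable.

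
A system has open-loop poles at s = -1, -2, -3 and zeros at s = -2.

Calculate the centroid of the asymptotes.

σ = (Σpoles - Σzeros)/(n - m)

σ = (Σpoles - Σzeros)/(n - m) = (-6 - (-2))/(3 - 1) = -4/2 = -2.0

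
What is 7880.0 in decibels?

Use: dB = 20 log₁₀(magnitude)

dB = 20 log₁₀(7880.0) = 77.9 dB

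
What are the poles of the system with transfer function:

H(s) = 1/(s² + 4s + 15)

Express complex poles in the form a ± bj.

Discriminant = 4² - 4×1×15 = 16 - 60 = -44 < 0, so the poles are a complex conjugate pair s = (-4 ± j√44)/(2×1). Real part = -4/(2×1) = -4/2 = -2; imaginary part = ±√44/(2×1) ≈ 3.3166. Poles: s = -2 ± 3.3166j.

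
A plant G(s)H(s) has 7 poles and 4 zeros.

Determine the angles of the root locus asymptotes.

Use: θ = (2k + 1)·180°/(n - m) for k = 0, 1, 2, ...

n - m = 7 - 4 = 3. Angles: θk = (2k + 1)·180°/3 = 60°, 180°, 300°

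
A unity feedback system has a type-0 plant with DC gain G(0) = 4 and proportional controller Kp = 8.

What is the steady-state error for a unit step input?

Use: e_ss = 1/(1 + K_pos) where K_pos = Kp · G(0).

K_pos = Kp · G(0) = 8 × 4 = 32. e_ss = 1/(1 + 32) = 0.0303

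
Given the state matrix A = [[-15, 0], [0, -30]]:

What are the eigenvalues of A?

For diagonal matrix, eigenvalues are diagonal entries: λ₁ = -15, λ₂ = -30.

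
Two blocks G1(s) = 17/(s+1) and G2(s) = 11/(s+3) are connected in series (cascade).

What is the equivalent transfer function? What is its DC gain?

Series: multiply transfer functions. G_eq = 17/(s+1) × 11/(s+3) = 187/((s+1)(s+3)). DC gain = 187/(1×3) = 62.3333.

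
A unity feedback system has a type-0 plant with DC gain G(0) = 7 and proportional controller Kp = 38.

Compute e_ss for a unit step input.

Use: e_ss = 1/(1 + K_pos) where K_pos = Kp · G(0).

K_pos = Kp · G(0) = 38 × 7 = 266. e_ss = 1/(1 + 266) = 0.0037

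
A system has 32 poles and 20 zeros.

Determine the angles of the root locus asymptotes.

n - m = 32 - 20 = 12. Angles: θk = (2k + 1)·180°/12 = 15°, 45°, 75°, 105°, 135°, 165°, 195°, 225°, 255°, 285°, 315°, 345°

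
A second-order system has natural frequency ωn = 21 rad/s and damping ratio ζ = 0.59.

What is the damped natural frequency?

ωd = ωn√(1 - ζ²) = 21√(1 - 0.59²) = 16.96 rad/s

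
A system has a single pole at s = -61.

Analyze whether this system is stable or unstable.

Pole at s = -61 is in the left half-plane. Stable.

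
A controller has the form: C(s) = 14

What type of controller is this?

This is a Proportional (P) controller.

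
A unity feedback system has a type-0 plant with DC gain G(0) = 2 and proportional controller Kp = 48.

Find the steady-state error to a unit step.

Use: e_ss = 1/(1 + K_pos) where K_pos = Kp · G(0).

K_pos = Kp · G(0) = 48 × 2 = 96. e_ss = 1/(1 + 96) = 0.0103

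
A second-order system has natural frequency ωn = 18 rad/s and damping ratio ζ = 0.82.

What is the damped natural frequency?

ωd = ωn√(1 - ζ²) = 18√(1 - 0.82²) = 10.3 rad/s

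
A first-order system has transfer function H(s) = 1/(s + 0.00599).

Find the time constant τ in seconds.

For H(s) = 1/(s + 1/τ), the pole is at -1/τ = -0.00599, so τ = 1/0.00599 = 166.9 s.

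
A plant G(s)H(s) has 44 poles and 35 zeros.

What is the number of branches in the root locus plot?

Root locus has n branches where n = number of poles = 44.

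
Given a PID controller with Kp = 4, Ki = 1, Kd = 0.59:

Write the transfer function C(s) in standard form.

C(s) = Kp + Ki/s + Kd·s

Substituting values: C(s) = 4 + 1/s + 0.59s = (0.59s² + 4s + 1)/s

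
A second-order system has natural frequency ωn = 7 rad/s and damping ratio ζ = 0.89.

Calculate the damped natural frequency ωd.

ωd = ωn√(1 - ζ²) = 7√(1 - 0.89²) = 3.19 rad/s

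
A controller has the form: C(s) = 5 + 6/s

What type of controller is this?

This is a Proportional-Integral (PI) controller.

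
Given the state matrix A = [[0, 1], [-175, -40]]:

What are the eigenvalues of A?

det(A - λI) = λ² - (-40)λ + 175 = (λ - (-35))(λ - (-5)). Eigenvalues: -35, -5.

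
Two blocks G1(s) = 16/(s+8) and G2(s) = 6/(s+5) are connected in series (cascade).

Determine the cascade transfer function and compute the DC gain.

Series: multiply transfer functions. G_eq = 16/(s+8) × 6/(s+5) = 96/((s+8)(s+5)). DC gain = 96/(8×5) = 2.4.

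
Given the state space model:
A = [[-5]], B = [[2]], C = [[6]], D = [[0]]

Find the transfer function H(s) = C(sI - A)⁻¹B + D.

(sI - A)⁻¹ = 1/(s + 5). H(s) = 6 × 2/(s + 5) + 0 = 12/(s + 5).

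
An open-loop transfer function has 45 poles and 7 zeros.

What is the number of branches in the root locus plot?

Root locus has n branches where n = number of poles = 45.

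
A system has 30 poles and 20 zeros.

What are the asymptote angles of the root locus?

n - m = 30 - 20 = 10. Angles: θk = (2k + 1)·180°/10 = 18°, 54°, 90°, 126°, 162°, 198°, 234°, 270°, 306°, 342°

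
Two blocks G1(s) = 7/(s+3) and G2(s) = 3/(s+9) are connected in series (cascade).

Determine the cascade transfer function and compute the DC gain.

Series: multiply transfer functions. G_eq = 7/(s+3) × 3/(s+9) = 21/((s+3)(s+9)). DC gain = 21/(3×9) = 0.7778.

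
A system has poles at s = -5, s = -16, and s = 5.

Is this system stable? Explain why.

Pole(s) at s = 5 are not in the left half-plane. System is unstable.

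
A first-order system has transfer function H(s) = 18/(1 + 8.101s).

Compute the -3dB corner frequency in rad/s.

Corner frequency = 1/τ = 1/8.101 = 0.123 rad/s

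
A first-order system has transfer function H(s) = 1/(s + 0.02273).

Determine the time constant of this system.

For H(s) = 1/(s + 1/τ), the pole is at -1/τ = -0.02273, so τ = 1/0.02273 = 43.99 s.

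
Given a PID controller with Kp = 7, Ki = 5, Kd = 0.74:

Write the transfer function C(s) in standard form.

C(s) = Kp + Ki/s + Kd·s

Substituting values: C(s) = 7 + 5/s + 0.74s = (0.74s² + 7s + 5)/s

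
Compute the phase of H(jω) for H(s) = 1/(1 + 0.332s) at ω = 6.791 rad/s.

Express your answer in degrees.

Phase = -arctan(ωτ) = -arctan(6.791 × 0.332) = -66.1°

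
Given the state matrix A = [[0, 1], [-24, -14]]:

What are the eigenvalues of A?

det(A - λI) = λ² - (-14)λ + 24 = (λ - (-12))(λ - (-2)). Eigenvalues: -12, -2.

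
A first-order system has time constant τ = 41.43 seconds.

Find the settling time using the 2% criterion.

For first-order system, 2% settling time ≈ 4τ = 4 × 41.43 = 165.72 s.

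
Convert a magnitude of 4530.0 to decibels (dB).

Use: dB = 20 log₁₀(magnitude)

dB = 20 log₁₀(4530.0) = 73.1 dB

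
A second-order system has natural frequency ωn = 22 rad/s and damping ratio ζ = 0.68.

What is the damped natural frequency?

ωd = ωn√(1 - ζ²) = 22√(1 - 0.68²) = 16.13 rad/s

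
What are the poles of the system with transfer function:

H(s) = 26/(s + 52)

Pole is where denominator = 0: s + 52 = 0, so s = -52.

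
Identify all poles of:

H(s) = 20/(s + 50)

Pole is where denominator = 0: s + 50 = 0, so s = -50.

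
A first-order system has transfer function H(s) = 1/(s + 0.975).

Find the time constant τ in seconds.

For H(s) = 1/(s + 1/τ), the pole is at -1/τ = -0.975, so τ = 1/0.975 = 1.0256 s.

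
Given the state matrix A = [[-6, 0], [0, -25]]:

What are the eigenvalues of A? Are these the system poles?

For diagonal matrix, eigenvalues are diagonal entries: λ₁ = -6, λ₂ = -25. Eigenvalues of A = system poles.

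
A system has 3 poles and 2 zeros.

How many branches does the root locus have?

Root locus has n branches where n = number of poles = 3.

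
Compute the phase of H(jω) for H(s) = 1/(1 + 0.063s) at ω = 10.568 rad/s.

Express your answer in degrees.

Phase = -arctan(ωτ) = -arctan(10.568 × 0.063) = -33.7°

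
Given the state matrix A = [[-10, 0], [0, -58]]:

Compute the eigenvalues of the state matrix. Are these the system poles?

For diagonal matrix, eigenvalues are diagonal entries: λ₁ = -10, λ₂ = -58. Eigenvalues of A = system poles.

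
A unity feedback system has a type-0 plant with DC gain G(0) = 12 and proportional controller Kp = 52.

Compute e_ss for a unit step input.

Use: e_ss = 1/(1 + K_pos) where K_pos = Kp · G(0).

K_pos = Kp · G(0) = 52 × 12 = 624. e_ss = 1/(1 + 624) = 0.0016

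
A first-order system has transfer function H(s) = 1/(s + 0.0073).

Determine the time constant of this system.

For H(s) = 1/(s + 1/τ), the pole is at -1/τ = -0.0073, so τ = 1/0.0073 = 137 s.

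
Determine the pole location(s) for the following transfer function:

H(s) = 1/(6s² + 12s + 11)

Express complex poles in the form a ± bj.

Discriminant = 12² - 4×6×11 = 144 - 264 = -120 < 0, so the poles are a complex conjugate pair s = (-12 ± j√120)/(2×6). Real part = -12/(2×6) = -12/12 = -1; imaginary part = ±√120/(2×6) ≈ 0.9129. Poles: s = -1 ± 0.9129j.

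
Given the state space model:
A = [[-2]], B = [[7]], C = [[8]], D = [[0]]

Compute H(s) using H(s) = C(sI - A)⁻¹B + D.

(sI - A)⁻¹ = 1/(s + 2). H(s) = 8 × 7/(s + 2) + 0 = 56/(s + 2).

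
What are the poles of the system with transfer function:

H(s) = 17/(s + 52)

Pole is where denominator = 0: s + 52 = 0, so s = -52.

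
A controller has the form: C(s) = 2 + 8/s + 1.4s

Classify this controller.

This is a Proportional-Integral-Derivative (PID) controller.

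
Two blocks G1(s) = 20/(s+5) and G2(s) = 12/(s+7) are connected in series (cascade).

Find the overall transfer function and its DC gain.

Series: multiply transfer functions. G_eq = 20/(s+5) × 12/(s+7) = 240/((s+5)(s+7)). DC gain = 240/(5×7) = 6.8571.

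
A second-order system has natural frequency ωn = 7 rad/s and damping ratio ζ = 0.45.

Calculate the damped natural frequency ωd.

ωd = ωn√(1 - ζ²) = 7√(1 - 0.45²) = 6.25 rad/s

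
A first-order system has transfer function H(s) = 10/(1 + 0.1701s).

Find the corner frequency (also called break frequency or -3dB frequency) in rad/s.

Corner frequency = 1/τ = 1/0.1701 = 5.879 rad/s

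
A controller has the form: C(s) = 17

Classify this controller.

This is a Proportional (P) controller.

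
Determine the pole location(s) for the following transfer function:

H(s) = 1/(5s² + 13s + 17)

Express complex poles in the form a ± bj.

Discriminant = 13² - 4×5×17 = 169 - 340 = -171 < 0, so the poles are a complex conjugate pair s = (-13 ± j√171)/(2×5). Real part = -13/(2×5) = -13/10 = -1.3; imaginary part = ±√171/(2×5) ≈ 1.3077. Poles: s = -1.3 ± 1.3077j.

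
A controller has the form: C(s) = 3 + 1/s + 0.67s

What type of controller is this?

This is a Proportional-Integral-Derivative (PID) controller.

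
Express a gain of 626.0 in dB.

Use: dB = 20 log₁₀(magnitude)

dB = 20 log₁₀(626.0) = 55.9 dB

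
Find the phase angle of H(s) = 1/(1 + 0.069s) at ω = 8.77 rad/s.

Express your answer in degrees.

Phase = -arctan(ωτ) = -arctan(8.77 × 0.069) = -31.2°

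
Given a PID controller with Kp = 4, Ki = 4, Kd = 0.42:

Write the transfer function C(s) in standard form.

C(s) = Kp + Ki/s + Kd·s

Substituting values: C(s) = 4 + 4/s + 0.42s = (0.42s² + 4s + 4)/s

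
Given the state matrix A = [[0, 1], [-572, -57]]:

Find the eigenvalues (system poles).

det(A - λI) = λ² - (-57)λ + 572 = (λ - (-44))(λ - (-13)). Eigenvalues: -44, -13.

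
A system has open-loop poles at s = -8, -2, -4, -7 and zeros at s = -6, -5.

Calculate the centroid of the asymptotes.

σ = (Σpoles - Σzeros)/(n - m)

σ = (Σpoles - Σzeros)/(n - m) = (-21 - (-11))/(4 - 2) = -10/2 = -5.0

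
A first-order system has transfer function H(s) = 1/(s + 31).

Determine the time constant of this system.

For H(s) = 1/(s + 1/τ), the pole is at -1/τ = -31, so τ = 1/31 = 0.0323 s.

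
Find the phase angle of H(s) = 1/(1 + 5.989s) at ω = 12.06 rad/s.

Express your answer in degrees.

Phase = -arctan(ωτ) = -arctan(12.06 × 5.989) = -89.2°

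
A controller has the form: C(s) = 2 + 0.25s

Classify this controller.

This is a Proportional-Derivative (PD) controller.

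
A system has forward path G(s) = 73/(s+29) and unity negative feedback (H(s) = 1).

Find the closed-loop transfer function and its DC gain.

T(s) = G/(1+GH) = [73/(s+29)] / [1 + 73/(s+29)] = 73/(s+29+73) = 73/(s+102). DC gain = 73/102 = 0.7157.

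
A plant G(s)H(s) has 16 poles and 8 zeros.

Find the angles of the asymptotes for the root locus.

n - m = 16 - 8 = 8. Angles: θk = (2k + 1)·180°/8 = 22.5°, 67.5°, 112.5°, 157.5°, 202.5°, 247.5°, 292.5°, 337.5°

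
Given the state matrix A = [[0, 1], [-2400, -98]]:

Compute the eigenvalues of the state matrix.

det(A - λI) = λ² - (-98)λ + 2400 = (λ - (-48))(λ - (-50)). Eigenvalues: -48, -50.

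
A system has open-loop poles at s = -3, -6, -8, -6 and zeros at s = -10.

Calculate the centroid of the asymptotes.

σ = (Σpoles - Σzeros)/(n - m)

σ = (Σpoles - Σzeros)/(n - m) = (-23 - (-10))/(4 - 1) = -13/3 = -4.33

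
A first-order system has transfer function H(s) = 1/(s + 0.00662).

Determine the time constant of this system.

For H(s) = 1/(s + 1/τ), the pole is at -1/τ = -0.00662, so τ = 1/0.00662 = 151.1 s.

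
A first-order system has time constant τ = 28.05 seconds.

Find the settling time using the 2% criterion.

For first-order system, 2% settling time ≈ 4τ = 4 × 28.05 = 112.2 s.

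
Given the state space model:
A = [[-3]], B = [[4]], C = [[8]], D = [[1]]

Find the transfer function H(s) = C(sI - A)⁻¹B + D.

(sI - A)⁻¹ = 1/(s + 3). H(s) = 8×4/(s + 3) + 1 = (s + 35)/(s + 3).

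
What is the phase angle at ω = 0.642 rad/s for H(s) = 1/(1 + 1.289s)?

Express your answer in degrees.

Phase = -arctan(ωτ) = -arctan(0.642 × 1.289) = -39.6°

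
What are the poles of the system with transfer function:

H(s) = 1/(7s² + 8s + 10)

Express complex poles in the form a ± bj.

Discriminant = 8² - 4×7×10 = 64 - 280 = -216 < 0, so the poles are a complex conjugate pair s = (-8 ± j√216)/(2×7). Real part = -8/(2×7) = -8/14 ≈ -0.5714; imaginary part = ±√216/(2×7) ≈ 1.0498. Poles: s = -0.5714 ± 1.0498j.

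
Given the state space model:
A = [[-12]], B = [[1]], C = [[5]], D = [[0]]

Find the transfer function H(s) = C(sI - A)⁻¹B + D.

(sI - A)⁻¹ = 1/(s + 12). H(s) = 5 × 1/(s + 12) + 0 = 5/(s + 12).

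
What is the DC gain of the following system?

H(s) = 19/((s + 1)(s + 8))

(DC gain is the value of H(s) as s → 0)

DC gain = H(0) = 19/(1 × 8) = 19/8 = 2.375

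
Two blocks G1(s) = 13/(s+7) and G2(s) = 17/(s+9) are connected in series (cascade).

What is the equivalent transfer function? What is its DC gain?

Series: multiply transfer functions. G_eq = 13/(s+7) × 17/(s+9) = 221/((s+7)(s+9)). DC gain = 221/(7×9) = 3.5079.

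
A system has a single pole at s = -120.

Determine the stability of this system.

Pole at s = -120 is in the left half-plane. Stable.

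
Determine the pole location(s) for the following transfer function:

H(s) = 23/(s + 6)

Pole is where denominator = 0: s + 6 = 0, so s = -6.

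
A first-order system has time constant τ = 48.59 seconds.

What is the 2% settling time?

For first-order system, 2% settling time ≈ 4τ = 4 × 48.59 = 194.36 s.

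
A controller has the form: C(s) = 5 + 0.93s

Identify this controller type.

This is a Proportional-Derivative (PD) controller.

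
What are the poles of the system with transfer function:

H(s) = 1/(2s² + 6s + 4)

Discriminant = 6² - 4×2×4 = 36 - 32 = 4 > 0, so two distinct real poles. Using quadratic formula: s = (-6 ± √4)/(2×2) = (-6 ± √4)/4, with √4 = 2. s₁ = -4/4 = -1, s₂ = -8/4 = -2. Poles: s₁ = -1, s₂ = -2.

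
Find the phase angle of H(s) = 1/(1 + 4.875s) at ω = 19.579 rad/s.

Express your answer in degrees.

Phase = -arctan(ωτ) = -arctan(19.579 × 4.875) = -89.4°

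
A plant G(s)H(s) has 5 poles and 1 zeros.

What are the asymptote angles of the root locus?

n - m = 5 - 1 = 4. Angles: θk = (2k + 1)·180°/4 = 45°, 135°, 225°, 315°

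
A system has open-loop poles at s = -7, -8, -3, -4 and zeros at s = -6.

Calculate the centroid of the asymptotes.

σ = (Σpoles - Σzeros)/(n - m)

σ = (Σpoles - Σzeros)/(n - m) = (-22 - (-6))/(4 - 1) = -16/3 = -5.33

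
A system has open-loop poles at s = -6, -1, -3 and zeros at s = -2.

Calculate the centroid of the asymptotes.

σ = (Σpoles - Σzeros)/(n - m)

σ = (Σpoles - Σzeros)/(n - m) = (-10 - (-2))/(3 - 1) = -8/2 = -4.0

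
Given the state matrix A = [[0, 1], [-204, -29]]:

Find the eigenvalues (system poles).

det(A - λI) = λ² - (-29)λ + 204 = (λ - (-17))(λ - (-12)). Eigenvalues: -17, -12.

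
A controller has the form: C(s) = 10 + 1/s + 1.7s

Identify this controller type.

This is a Proportional-Integral-Derivative (PID) controller.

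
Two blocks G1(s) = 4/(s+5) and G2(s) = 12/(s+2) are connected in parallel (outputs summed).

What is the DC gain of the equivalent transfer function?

Parallel: G_eq = G1 + G2. DC gain = G1(0) + G2(0) = 4/5 + 12/2 = 0.8 + 6 = 6.8.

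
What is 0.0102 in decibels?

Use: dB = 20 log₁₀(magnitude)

dB = 20 log₁₀(0.0102) = -39.8 dB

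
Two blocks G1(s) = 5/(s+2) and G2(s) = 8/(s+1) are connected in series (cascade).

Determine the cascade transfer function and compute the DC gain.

Series: multiply transfer functions. G_eq = 5/(s+2) × 8/(s+1) = 40/((s+2)(s+1)). DC gain = 40/(2×1) = 20.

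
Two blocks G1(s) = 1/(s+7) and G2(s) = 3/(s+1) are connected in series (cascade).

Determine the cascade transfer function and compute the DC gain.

Series: multiply transfer functions. G_eq = 1/(s+7) × 3/(s+1) = 3/((s+7)(s+1)). DC gain = 3/(7×1) = 0.4286.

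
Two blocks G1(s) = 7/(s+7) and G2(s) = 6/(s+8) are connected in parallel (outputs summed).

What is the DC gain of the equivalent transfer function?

Parallel: G_eq = G1 + G2. DC gain = G1(0) + G2(0) = 7/7 + 6/8 = 1 + 0.75 = 1.75.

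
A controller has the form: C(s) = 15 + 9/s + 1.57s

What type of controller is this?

This is a Proportional-Integral-Derivative (PID) controller.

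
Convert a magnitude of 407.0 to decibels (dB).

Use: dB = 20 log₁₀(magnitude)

dB = 20 log₁₀(407.0) = 52.2 dB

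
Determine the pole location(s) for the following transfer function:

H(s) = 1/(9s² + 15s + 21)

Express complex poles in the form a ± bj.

Discriminant = 15² - 4×9×21 = 225 - 756 = -531 < 0, so the poles are a complex conjugate pair s = (-15 ± j√531)/(2×9). Real part = -15/(2×9) = -15/18 ≈ -0.8333; imaginary part = ±√531/(2×9) ≈ 1.2802. Poles: s = -0.8333 ± 1.2802j.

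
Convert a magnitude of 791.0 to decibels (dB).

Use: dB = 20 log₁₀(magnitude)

dB = 20 log₁₀(791.0) = 58.0 dB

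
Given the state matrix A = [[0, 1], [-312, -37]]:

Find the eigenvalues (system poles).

det(A - λI) = λ² - (-37)λ + 312 = (λ - (-24))(λ - (-13)). Eigenvalues: -24, -13.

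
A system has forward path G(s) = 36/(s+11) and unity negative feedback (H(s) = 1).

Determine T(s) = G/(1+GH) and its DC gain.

T(s) = G/(1+GH) = [36/(s+11)] / [1 + 36/(s+11)] = 36/(s+11+36) = 36/(s+47). DC gain = 36/47 = 0.7660.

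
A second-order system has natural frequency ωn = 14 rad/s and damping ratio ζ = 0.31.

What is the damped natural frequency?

ωd = ωn√(1 - ζ²) = 14√(1 - 0.31²) = 13.31 rad/s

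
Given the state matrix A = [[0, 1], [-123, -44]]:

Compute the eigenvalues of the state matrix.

det(A - λI) = λ² - (-44)λ + 123 = (λ - (-3))(λ - (-41)). Eigenvalues: -3, -41.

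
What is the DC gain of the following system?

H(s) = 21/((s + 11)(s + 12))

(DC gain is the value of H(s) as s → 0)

DC gain = H(0) = 21/(11 × 12) = 21/132 = 0.1591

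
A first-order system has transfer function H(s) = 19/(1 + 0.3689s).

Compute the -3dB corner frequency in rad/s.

Corner frequency = 1/τ = 1/0.3689 = 2.711 rad/s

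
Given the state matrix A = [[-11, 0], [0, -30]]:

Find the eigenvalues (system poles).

For diagonal matrix, eigenvalues are diagonal entries: λ₁ = -11, λ₂ = -30.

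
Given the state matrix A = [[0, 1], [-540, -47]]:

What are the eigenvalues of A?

det(A - λI) = λ² - (-47)λ + 540 = (λ - (-20))(λ - (-27)). Eigenvalues: -20, -27.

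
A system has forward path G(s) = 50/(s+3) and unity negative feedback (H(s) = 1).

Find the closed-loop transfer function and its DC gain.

T(s) = G/(1+GH) = [50/(s+3)] / [1 + 50/(s+3)] = 50/(s+3+50) = 50/(s+53). DC gain = 50/53 = 0.9434.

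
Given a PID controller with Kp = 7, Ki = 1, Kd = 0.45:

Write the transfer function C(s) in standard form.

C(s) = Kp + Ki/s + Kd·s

Substituting values: C(s) = 7 + 1/s + 0.45s = (0.45s² + 7s + 1)/s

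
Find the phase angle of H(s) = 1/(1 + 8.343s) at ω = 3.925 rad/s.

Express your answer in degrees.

Phase = -arctan(ωτ) = -arctan(3.925 × 8.343) = -88.3°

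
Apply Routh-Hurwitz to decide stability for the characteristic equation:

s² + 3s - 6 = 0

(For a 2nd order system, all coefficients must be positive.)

Coefficients: 1, 3, -6. c=-6 not positive, so system is unstable.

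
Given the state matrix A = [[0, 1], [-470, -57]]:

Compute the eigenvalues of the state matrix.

det(A - λI) = λ² - (-57)λ + 470 = (λ - (-10))(λ - (-47)). Eigenvalues: -10, -47.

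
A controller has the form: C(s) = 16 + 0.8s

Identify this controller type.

This is a Proportional-Derivative (PD) controller.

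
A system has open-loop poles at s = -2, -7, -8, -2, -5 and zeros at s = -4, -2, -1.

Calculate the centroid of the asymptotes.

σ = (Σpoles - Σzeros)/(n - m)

σ = (Σpoles - Σzeros)/(n - m) = (-24 - (-7))/(5 - 3) = -17/2 = -8.5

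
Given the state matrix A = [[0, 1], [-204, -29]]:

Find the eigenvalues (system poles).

det(A - λI) = λ² - (-29)λ + 204 = (λ - (-12))(λ - (-17)). Eigenvalues: -12, -17.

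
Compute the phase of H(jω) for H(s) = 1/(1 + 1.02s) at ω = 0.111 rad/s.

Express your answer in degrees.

Phase = -arctan(ωτ) = -arctan(0.111 × 1.02) = -6.5°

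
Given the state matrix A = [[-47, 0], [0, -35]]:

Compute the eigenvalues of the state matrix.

For diagonal matrix, eigenvalues are diagonal entries: λ₁ = -47, λ₂ = -35.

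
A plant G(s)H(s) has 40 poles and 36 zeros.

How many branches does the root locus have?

Root locus has n branches where n = number of poles = 40.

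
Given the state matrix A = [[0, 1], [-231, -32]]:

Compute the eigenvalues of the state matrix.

det(A - λI) = λ² - (-32)λ + 231 = (λ - (-11))(λ - (-21)). Eigenvalues: -11, -21.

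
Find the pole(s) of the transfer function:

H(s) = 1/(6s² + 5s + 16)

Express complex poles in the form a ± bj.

Discriminant = 5² - 4×6×16 = 25 - 384 = -359 < 0, so the poles are a complex conjugate pair s = (-5 ± j√359)/(2×6). Real part = -5/(2×6) = -5/12 ≈ -0.4167; imaginary part = ±√359/(2×6) ≈ 1.5789. Poles: s = -0.4167 ± 1.5789j.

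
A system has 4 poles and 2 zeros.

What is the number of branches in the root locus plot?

Root locus has n branches where n = number of poles = 4.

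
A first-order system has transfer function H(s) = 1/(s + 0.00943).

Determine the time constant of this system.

For H(s) = 1/(s + 1/τ), the pole is at -1/τ = -0.00943, so τ = 1/0.00943 = 106 s.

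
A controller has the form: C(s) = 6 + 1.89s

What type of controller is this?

This is a Proportional-Derivative (PD) controller.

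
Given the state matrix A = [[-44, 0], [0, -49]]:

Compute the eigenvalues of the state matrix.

For diagonal matrix, eigenvalues are diagonal entries: λ₁ = -44, λ₂ = -49.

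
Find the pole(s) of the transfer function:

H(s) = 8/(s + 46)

Pole is where denominator = 0: s + 46 = 0, so s = -46.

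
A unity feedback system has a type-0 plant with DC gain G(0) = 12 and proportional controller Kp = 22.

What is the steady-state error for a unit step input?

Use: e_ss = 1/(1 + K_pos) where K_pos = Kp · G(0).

K_pos = Kp · G(0) = 22 × 12 = 264. e_ss = 1/(1 + 264) = 0.0038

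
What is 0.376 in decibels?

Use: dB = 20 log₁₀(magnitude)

dB = 20 log₁₀(0.376) = -8.5 dB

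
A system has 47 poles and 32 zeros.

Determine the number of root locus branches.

Root locus has n branches where n = number of poles = 47.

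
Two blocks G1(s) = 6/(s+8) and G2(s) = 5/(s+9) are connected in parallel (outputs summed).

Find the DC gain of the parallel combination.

Parallel: G_eq = G1 + G2. DC gain = G1(0) + G2(0) = 6/8 + 5/9 = 0.75 + 0.5556 = 1.3056.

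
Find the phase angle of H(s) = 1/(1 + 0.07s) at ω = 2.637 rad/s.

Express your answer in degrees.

Phase = -arctan(ωτ) = -arctan(2.637 × 0.07) = -10.5°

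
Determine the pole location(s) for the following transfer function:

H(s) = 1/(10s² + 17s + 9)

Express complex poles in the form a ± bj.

Discriminant = 17² - 4×10×9 = 289 - 360 = -71 < 0, so the poles are a complex conjugate pair s = (-17 ± j√71)/(2×10). Real part = -17/(2×10) = -17/20 = -0.85; imaginary part = ±√71/(2×10) ≈ 0.4213. Poles: s = -0.85 ± 0.4213j.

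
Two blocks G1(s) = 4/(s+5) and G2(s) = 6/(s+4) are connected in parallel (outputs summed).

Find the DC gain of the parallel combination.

Parallel: G_eq = G1 + G2. DC gain = G1(0) + G2(0) = 4/5 + 6/4 = 0.8 + 1.5 = 2.3.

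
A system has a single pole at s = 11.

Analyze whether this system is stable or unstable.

Pole at s = 11 is in the right half-plane. Unstable.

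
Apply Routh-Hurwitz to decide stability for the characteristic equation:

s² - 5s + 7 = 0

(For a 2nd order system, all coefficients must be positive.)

Coefficients: 1, -5, 7. b=-5 not positive, so system is unstable.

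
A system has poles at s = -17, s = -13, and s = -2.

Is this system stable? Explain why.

All poles are in the left half-plane. System is stable.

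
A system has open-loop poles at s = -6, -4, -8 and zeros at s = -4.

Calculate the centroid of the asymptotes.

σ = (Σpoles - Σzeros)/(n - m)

σ = (Σpoles - Σzeros)/(n - m) = (-18 - (-4))/(3 - 1) = -14/2 = -7.0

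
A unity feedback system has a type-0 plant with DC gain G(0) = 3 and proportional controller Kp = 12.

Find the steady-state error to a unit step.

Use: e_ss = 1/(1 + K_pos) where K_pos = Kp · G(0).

K_pos = Kp · G(0) = 12 × 3 = 36. e_ss = 1/(1 + 36) = 0.0270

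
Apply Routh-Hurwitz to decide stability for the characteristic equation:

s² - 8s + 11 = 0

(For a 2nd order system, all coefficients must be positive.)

Coefficients: 1, -8, 11. b=-8 not positive, so system is unstable.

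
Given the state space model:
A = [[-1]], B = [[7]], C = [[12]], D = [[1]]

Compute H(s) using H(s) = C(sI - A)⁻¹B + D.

(sI - A)⁻¹ = 1/(s + 1). H(s) = 12×7/(s + 1) + 1 = (s + 85)/(s + 1).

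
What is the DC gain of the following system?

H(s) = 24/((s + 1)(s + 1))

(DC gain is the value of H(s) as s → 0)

DC gain = H(0) = 24/(1 × 1) = 24/1 = 24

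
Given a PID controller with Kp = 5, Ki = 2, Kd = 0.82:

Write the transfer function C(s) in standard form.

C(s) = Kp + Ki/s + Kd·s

Substituting values: C(s) = 5 + 2/s + 0.82s = (0.82s² + 5s + 2)/s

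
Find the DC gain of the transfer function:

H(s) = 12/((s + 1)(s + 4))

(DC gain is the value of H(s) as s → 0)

DC gain = H(0) = 12/(1 × 4) = 12/4 = 3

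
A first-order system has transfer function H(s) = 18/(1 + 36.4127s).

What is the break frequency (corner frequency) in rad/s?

Corner frequency = 1/τ = 1/36.4127 = 0.027 rad/s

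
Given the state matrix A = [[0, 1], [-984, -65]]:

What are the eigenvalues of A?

det(A - λI) = λ² - (-65)λ + 984 = (λ - (-24))(λ - (-41)). Eigenvalues: -24, -41.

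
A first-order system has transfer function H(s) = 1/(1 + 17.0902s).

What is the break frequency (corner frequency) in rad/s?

Corner frequency = 1/τ = 1/17.0902 = 0.059 rad/s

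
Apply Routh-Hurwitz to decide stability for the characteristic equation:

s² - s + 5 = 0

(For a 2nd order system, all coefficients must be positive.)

Coefficients: 1, -1, 5. b=-1 not positive, so system is unstable.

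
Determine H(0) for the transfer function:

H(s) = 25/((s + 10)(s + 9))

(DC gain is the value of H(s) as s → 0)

DC gain = H(0) = 25/(10 × 9) = 25/90 = 0.2778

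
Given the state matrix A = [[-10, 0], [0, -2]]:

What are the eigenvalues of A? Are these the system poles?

For diagonal matrix, eigenvalues are diagonal entries: λ₁ = -10, λ₂ = -2. Eigenvalues of A = system poles.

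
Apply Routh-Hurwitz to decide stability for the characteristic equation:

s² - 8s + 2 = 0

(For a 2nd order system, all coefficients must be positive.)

Coefficients: 1, -8, 2. b=-8 not positive, so system is unstable.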